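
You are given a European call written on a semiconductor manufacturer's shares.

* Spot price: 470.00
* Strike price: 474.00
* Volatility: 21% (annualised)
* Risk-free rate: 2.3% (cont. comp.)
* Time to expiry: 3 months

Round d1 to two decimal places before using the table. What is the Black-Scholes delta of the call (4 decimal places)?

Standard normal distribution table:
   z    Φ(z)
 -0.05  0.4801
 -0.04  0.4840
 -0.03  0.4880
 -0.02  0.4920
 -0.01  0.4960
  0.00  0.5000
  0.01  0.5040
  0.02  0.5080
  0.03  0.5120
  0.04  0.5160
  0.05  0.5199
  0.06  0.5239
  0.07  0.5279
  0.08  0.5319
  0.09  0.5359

0.5120

σ√T = 0.21·√0.25 = 0.1050
d₁ = [ln(470/474) + (0.023 + ½·0.21²)·0.25] / (σ√T) = (-0.0085 + 0.0113) / 0.1050 = 0.0266 ≈ 0.03
N(d₁) = N(0.03) = 0.5120
Δ_call = N(d₁) = 0.5120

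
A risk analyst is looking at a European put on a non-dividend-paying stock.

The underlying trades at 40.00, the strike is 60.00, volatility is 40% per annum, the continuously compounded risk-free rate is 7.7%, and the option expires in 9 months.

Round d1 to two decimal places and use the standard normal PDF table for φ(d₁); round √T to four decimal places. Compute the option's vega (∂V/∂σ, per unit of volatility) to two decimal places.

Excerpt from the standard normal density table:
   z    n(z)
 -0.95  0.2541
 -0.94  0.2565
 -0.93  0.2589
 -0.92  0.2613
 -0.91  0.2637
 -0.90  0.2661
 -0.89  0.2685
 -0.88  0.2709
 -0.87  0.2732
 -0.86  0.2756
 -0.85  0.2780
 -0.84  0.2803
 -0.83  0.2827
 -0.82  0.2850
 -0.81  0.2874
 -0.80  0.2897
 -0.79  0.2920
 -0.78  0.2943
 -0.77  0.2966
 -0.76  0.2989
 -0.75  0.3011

σ√T = 0.4 × 0.8660 = 0.3464
d₁ = [ln(40/60) + (0.077 + 0.4²/2)·0.75] / 0.3464 = [-0.4055 + 0.1178] / 0.3464 = -0.8306 ⇒ -0.83
√T = √0.75 = 0.8660
φ(d₁) = φ(-0.83) = 0.2827
vega = S·φ(d₁)·√T = 40·0.2827·0.8660 = 9.7927

9.79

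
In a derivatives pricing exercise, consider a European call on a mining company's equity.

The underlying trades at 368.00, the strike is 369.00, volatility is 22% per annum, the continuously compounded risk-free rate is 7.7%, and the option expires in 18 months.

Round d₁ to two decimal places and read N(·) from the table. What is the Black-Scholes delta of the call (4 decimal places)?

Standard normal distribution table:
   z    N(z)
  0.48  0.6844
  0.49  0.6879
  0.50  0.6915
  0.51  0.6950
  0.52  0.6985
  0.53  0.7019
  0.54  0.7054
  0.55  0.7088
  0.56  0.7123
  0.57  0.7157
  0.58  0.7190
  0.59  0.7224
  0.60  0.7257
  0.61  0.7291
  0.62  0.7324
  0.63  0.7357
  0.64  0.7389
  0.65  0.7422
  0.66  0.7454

0.7088

T = 1.5;  σ√T = 0.2694
ln(S/K) + (r + σ²/2)T = ln(368/369) + (0.077 + 0.22²/2)·1.5 = -0.0027 + 0.1518 = 0.1491
d₁ = 0.1491 / 0.2694 = 0.5533 → 0.55
N(d₁) = N(0.55) = 0.7088
Δ_call = N(d₁) = 0.7088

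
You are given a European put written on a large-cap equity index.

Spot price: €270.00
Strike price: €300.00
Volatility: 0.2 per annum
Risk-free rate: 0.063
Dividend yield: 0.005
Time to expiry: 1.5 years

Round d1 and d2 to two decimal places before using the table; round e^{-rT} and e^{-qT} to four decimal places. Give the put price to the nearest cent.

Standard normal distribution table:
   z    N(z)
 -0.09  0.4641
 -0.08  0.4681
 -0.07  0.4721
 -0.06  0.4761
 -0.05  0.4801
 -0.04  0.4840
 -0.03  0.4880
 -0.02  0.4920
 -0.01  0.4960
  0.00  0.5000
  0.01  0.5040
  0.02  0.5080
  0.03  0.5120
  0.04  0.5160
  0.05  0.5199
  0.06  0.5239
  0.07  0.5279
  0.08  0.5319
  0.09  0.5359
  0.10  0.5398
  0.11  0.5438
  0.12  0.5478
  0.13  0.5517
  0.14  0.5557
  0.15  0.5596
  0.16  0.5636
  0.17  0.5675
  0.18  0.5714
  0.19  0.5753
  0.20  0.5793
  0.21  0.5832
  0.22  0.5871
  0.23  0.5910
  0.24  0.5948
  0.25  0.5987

€29.46

σ√T = 0.2·√1.5 = 0.2449
d₁ = [ln(270/300) + (0.063 − 0.005 + 0.2²/2)·1.5] / 0.2449 = [-0.1054 + 0.1170] / 0.2449 = 0.0475 → 0.05
d₂ = d₁ − σ√T = 0.0475 − 0.2449 = -0.1974 → -0.20
e^(−qT) = e^(−0.005·1.5) = 0.9925;  e^(−rT) = e^(−0.063·1.5) = 0.9098
P = 300·0.9098·N(0.20) − 270·0.9925·N(-0.05) = 300·0.9098·0.5793 − 270·0.9925·0.4801 = 158.1141 − 128.6548 = 29.4593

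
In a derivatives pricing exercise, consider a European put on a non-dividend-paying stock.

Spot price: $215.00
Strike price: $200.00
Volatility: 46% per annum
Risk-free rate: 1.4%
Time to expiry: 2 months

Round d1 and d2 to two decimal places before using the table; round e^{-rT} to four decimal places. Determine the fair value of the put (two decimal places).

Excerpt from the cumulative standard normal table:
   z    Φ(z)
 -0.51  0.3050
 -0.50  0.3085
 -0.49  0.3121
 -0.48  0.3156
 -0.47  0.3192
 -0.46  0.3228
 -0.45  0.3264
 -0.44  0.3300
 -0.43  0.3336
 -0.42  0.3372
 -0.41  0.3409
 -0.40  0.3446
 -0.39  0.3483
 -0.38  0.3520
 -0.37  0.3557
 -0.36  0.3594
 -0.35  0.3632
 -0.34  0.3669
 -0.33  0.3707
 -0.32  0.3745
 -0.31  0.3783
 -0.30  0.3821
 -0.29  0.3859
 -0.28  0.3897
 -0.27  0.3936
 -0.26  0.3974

T = 0.1667;  σ√T = 0.1878
d₁ = [ln(215/200) + (0.014 + 0.46²/2)·0.1667] / 0.1878 = [0.0723 + 0.0200] / 0.1878 = 0.4914 ⇒ 0.49
d₂ = d₁ − σ√T = 0.4914 − 0.1878 = 0.3036 ⇒ 0.30
exp(−rT) = exp(−0.014·0.1667) = 0.9977
N(−d₂) = N(-0.30) = 0.3821;  N(−d₁) = N(-0.49) = 0.3121
P = 200·0.9977·0.3821 − 215·0.3121 = 76.2442 − 67.1015 = 9.1427

$9.14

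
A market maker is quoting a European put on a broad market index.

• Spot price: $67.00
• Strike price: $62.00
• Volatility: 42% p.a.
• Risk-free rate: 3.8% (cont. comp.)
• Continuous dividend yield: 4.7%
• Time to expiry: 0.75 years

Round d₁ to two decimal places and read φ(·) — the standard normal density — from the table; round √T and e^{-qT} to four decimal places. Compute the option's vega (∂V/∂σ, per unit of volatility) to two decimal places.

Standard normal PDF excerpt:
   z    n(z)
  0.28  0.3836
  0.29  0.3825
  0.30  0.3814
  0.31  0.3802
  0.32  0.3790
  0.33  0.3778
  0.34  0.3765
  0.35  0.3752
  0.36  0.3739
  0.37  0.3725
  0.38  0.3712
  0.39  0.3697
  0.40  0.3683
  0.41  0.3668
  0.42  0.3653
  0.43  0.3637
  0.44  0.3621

σ√T = 0.42 × 0.8660 = 0.3637
d₁ = [ln(67/62) + (0.038 − 0.047 + 0.42²/2)·0.75] / 0.3637 = [0.0776 + 0.0594] / 0.3637 = 0.3765 which rounds to 0.38
√T = √0.75 = 0.8660
φ(d₁) = φ(0.38) = 0.3712
e^(−qT) = e^(−0.047·0.75) = 0.9654
vega = S·e^(−qT)·φ(d₁)·√T = 67·0.9654·0.3712·0.8660 = 20.7926

20.79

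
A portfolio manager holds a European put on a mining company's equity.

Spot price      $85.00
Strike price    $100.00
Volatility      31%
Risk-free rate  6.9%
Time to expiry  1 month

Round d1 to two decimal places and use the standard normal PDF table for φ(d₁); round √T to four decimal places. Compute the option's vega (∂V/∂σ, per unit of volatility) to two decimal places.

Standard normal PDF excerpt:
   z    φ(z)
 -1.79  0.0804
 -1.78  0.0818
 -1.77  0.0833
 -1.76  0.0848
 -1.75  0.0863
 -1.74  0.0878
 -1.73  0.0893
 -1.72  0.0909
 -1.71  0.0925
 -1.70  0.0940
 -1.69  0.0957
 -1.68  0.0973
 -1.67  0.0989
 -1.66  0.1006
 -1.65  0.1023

σ√T = 0.31 × 0.2887 = 0.0895
ln(S/K) + (r + σ²/2)T = ln(85/100) + (0.069 + 0.31²/2)·0.08333 = -0.1625 + 0.0098 = -0.1528
d₁ = -0.1528 / 0.0895 = -1.7071 ⇒ -1.71
√T = √0.08333 = 0.2887
φ(d₁) = φ(-1.71) = 0.0925
vega = S·φ(d₁)·√T = 85·0.0925·0.2887 = 2.2699

2.27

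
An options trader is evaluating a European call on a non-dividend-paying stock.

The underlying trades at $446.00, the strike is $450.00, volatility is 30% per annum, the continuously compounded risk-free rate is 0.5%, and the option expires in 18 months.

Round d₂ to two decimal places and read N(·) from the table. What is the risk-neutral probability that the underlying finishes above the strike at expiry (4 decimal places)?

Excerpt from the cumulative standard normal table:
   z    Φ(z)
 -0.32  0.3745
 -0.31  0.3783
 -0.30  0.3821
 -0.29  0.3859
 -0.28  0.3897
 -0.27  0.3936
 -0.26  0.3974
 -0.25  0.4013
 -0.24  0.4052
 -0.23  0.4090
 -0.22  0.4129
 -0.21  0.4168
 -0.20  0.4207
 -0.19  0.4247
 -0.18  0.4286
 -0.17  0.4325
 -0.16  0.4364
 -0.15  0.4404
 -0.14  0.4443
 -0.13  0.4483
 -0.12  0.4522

σ√T = 0.3 × 1.2247 = 0.3674
d₁ = [ln(446/450) + (0.005 + 0.3²/2)·1.5] / 0.3674 = [-0.0089 + 0.0750] / 0.3674 = 0.1798 ≈ 0.18
d₂ = d₁ − σ√T = 0.1798 − 0.3674 = -0.1876 ≈ -0.19
Pr(exercise) under Q = N(d₂) = 0.4247

0.4247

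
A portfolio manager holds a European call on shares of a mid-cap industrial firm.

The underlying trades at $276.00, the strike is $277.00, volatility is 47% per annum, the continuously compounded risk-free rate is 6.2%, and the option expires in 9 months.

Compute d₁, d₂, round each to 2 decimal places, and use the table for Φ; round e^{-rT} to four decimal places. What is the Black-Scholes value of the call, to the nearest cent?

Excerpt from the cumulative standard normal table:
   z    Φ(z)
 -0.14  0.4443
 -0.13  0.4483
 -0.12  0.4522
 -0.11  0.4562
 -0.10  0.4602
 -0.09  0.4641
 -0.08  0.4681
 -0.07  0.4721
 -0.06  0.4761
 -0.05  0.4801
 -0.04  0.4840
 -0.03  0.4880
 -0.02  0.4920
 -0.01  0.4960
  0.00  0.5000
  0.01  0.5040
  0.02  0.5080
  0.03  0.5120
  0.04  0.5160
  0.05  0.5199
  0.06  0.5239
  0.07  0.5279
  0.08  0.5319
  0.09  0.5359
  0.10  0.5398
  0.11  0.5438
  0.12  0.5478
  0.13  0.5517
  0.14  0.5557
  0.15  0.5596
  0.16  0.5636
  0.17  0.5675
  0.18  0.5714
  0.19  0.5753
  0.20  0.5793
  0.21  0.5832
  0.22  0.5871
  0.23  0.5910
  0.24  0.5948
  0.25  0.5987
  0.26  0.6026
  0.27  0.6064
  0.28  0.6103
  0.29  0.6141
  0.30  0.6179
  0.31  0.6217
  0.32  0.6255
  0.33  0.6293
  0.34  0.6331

T = 0.75;  σ√T = 0.4070
d₁ = [ln(276/277) + (0.062 + 0.47²/2)·0.75] / 0.4070 = [-0.0036 + 0.1293] / 0.4070 = 0.3089 which rounds to 0.31
d₂ = d₁ − σ√T = 0.3089 − 0.4070 = -0.0982 which rounds to -0.10
e^(−rT) = e^(−0.062·0.75) = 0.9546
N(d₁) = N(0.31) = 0.6217;  N(d₂) = N(-0.10) = 0.4602
C = 276·0.6217 − 277·0.9546·0.4602 = 171.5892 − 121.6880 = 49.9012

$49.90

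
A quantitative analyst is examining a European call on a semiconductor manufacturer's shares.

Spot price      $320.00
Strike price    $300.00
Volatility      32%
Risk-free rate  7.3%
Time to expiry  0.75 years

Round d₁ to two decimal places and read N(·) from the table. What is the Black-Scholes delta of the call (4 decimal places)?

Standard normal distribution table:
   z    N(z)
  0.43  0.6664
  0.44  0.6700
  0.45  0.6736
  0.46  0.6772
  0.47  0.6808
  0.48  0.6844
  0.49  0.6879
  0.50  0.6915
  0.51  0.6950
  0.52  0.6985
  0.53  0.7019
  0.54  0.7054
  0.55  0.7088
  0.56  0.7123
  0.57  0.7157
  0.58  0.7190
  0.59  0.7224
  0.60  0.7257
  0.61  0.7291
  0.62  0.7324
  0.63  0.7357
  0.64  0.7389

T = 0.75;  σ√T = 0.2771
d₁ = [ln(320/300) + (0.073 + ½·0.32²)·0.75] / (σ√T) = (0.0645 + 0.0932) / 0.2771 = 0.5690 ≈ 0.57
N(d₁) = N(0.57) = 0.7157
Δ_call = N(d₁) = 0.7157

0.7157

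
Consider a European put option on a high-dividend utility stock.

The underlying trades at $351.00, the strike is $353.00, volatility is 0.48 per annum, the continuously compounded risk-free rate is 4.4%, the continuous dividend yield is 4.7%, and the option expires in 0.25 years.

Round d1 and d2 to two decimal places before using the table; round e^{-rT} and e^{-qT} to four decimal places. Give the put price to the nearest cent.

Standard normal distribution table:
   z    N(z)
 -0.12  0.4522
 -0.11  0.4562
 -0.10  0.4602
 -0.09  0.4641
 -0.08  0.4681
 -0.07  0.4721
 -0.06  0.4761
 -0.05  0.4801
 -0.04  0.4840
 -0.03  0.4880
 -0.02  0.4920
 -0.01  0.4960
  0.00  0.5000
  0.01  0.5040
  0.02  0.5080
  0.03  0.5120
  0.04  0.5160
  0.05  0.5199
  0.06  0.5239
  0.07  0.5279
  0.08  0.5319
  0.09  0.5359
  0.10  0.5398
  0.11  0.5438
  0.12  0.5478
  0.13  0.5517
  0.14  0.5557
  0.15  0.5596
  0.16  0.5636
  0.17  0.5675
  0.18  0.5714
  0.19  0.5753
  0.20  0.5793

$34.39

σ√T = 0.48·√0.25 = 0.2400
ln(S/K) + (r − q + σ²/2)T = ln(351/353) + (0.044 − 0.047 + 0.48²/2)·0.25 = -0.0057 + 0.0280 = 0.0224
d₁ = 0.0224 / 0.2400 = 0.0932 which rounds to 0.09
d₂ = d₁ − σ√T = 0.0932 − 0.2400 = -0.1468 which rounds to -0.15
exp(−qT) = exp(−0.047·0.25) = 0.9883;  exp(−rT) = exp(−0.044·0.25) = 0.9891
P = 353·0.9891·N(0.15) − 351·0.9883·N(-0.09) = 353·0.9891·0.5596 − 351·0.9883·0.4641 = 195.3856 − 160.9932 = 34.3924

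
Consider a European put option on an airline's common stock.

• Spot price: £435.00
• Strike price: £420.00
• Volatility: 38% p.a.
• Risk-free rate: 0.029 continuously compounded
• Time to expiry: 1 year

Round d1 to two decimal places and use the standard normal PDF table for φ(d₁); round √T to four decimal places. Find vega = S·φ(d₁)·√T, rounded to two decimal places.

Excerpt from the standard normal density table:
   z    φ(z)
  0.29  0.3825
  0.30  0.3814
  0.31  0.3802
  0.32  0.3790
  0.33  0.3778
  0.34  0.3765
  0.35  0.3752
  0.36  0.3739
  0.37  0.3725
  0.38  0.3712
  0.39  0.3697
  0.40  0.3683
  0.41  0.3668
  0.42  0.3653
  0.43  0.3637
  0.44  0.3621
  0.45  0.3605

162.65

σ√T = 0.38·√1 = 0.3800
d₁ = [ln(435/420) + (0.029 + 0.38²/2)·1] / 0.3800 = [0.0351 + 0.1012] / 0.3800 = 0.3587 which rounds to 0.36
√T = √1 = 1.0000
φ(d₁) = φ(0.36) = 0.3739
vega = S·φ(d₁)·√T = 435·0.3739·1.0000 = 162.6465
(The call has the same vega.)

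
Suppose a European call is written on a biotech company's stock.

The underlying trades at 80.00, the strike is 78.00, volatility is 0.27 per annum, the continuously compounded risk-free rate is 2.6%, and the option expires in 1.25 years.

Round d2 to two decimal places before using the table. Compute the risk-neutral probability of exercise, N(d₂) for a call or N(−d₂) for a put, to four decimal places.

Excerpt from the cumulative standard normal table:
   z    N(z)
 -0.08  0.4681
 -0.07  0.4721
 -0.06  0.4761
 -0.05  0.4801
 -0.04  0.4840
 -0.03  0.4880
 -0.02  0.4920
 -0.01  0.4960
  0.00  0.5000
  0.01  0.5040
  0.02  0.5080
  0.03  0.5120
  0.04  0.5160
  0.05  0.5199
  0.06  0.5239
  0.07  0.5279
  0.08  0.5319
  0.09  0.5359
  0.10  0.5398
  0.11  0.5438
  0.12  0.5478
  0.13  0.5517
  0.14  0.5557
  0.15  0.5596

0.5160

σ√T = 0.27·√1.25 = 0.3019
d₁ = [ln(80/78) + (0.026 + 0.27²/2)·1.25] / 0.3019 = [0.0253 + 0.0781] / 0.3019 = 0.3425 ⇒ 0.34
d₂ = d₁ − σ√T = 0.3425 − 0.3019 = 0.0406 ⇒ 0.04
Risk-neutral Pr[S_T > K] = N(d₂) = N(0.04) = 0.5160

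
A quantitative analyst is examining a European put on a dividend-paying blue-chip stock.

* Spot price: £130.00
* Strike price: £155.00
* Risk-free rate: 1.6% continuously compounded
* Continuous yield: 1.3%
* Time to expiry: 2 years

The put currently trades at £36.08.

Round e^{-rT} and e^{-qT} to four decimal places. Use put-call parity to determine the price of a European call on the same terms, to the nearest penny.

e^(−qT) = e^(−0.013·2) = 0.9743;  e^(−rT) = e^(−0.016·2) = 0.9685
Put-call parity: C − P = S·e^(−qT) − K·e^(−rT) = 130·0.9743 − 155·0.9685 = 126.6590 − 150.1175 = -23.4585
C = P + (C − P) = 36.08 + (-23.4585) = 12.6215

£12.62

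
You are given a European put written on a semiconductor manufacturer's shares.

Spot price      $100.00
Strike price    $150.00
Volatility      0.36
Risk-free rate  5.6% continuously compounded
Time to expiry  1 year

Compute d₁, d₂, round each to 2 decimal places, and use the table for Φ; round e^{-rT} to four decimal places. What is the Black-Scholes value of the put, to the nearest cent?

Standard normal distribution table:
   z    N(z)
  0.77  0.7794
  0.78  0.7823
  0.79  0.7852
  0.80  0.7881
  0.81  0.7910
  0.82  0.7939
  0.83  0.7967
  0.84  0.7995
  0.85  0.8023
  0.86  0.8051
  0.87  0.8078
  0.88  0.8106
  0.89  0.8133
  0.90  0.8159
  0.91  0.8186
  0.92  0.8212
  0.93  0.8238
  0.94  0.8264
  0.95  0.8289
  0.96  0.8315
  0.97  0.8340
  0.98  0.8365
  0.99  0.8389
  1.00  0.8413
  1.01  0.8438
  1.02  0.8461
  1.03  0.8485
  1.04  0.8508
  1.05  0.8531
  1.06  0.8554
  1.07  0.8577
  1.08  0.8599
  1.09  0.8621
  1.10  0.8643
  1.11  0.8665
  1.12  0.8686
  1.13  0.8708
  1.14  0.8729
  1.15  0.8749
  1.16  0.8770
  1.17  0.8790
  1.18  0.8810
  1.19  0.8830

T = 1;  σ√T = 0.3600
d₁ = [ln(100/150) + (0.056 + 0.36²/2)·1] / 0.3600 = [-0.4055 + 0.1208] / 0.3600 = -0.7907 → -0.79
d₂ = d₁ − σ√T = -0.7907 − 0.3600 = -1.1507 → -1.15
exp(−rT) = exp(−0.056·1) = 0.9455
N(−d₂) = N(1.15) = 0.8749;  N(−d₁) = N(0.79) = 0.7852
P = 150·0.9455·0.8749 − 100·0.7852 = 124.0827 − 78.5200 = 45.5627

$45.56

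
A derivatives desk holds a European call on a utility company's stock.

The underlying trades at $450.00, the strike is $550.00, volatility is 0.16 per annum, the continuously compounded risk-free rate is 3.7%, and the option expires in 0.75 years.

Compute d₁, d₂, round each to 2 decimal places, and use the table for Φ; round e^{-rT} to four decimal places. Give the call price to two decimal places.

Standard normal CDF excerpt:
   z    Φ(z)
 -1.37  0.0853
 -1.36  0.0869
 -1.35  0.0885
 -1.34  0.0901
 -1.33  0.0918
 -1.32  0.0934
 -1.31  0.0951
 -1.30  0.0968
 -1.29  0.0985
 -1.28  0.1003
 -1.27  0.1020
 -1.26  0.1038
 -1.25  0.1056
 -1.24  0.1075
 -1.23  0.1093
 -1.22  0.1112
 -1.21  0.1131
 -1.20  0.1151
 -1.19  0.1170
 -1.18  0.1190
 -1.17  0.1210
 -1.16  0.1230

T = 0.75;  σ√T = 0.1386
d₁ = [ln(450/550) + (0.037 + ½·0.16²)·0.75] / (σ√T) = (-0.2007 + 0.0373) / 0.1386 = -1.1787 → -1.18
d₂ = -1.1787 − 0.1386 = -1.3172 → -1.32
exp(−rT) = exp(−0.037·0.75) = 0.9726
C = 450·N(-1.18) − 550·0.9726·N(-1.32) = 450·0.1190 − 550·0.9726·0.0934 = 53.5500 − 49.9625 = 3.5875

$3.59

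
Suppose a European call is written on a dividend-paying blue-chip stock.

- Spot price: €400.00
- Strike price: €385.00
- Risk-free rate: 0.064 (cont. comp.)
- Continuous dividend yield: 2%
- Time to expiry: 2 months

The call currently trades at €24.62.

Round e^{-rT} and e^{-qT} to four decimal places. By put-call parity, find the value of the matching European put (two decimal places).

€6.86

e^(−qT) = e^(−0.02·0.1667) = 0.9967;  e^(−rT) = e^(−0.064·0.1667) = 0.9894
Put-call parity: C − P = S·e^(−qT) − K·e^(−rT) = 400·0.9967 − 385·0.9894 = 398.6800 − 380.9190 = 17.7610
P = C − (C − P) = 24.62 − (17.7610) = 6.8590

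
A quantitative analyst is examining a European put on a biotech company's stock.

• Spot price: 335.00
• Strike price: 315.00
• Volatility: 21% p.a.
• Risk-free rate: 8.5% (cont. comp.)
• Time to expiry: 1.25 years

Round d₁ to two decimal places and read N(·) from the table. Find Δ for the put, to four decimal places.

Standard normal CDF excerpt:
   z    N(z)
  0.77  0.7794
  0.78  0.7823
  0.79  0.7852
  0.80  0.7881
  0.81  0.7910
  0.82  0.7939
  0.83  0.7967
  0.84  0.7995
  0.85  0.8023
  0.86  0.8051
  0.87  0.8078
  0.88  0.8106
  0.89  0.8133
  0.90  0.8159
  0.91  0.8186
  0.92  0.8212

σ√T = 0.21·√1.25 = 0.2348
d₁ = [ln(335/315) + (0.085 + 0.21²/2)·1.25] / 0.2348 = [0.0616 + 0.1338] / 0.2348 = 0.8321 which rounds to 0.83
N(d₁) = N(0.83) = 0.7967
Δ_put = N(d₁) − 1 = 0.7967 − 1 = -0.2033

-0.2033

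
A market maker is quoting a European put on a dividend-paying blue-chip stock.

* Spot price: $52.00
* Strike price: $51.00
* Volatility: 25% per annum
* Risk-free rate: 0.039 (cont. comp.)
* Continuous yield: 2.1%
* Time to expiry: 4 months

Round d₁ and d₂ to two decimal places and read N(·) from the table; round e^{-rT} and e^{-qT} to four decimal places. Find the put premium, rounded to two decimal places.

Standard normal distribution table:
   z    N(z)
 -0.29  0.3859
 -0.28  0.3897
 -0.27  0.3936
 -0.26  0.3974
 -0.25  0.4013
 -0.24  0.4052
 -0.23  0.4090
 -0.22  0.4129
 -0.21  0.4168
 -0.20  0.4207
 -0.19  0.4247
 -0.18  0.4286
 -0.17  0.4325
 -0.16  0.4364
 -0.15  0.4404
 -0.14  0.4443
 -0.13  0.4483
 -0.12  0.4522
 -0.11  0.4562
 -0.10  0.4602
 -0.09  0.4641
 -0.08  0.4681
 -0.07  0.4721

σ√T = 0.25·√0.3333 = 0.1443
d₁ = [ln(52/51) + (0.039 − 0.021 + 0.25²/2)·0.3333] / 0.1443 = [0.0194 + 0.0164] / 0.1443 = 0.2483 ≈ 0.25
d₂ = d₁ − σ√T = 0.2483 − 0.1443 = 0.1039 ≈ 0.10
e^(−qT) = e^(−0.021·0.3333) = 0.9930;  e^(−rT) = e^(−0.039·0.3333) = 0.9871
P = 51·0.9871·N(-0.10) − 52·0.9930·N(-0.25) = 51·0.9871·0.4602 − 52·0.9930·0.4013 = 23.1674 − 20.7215 = 2.4459

$2.45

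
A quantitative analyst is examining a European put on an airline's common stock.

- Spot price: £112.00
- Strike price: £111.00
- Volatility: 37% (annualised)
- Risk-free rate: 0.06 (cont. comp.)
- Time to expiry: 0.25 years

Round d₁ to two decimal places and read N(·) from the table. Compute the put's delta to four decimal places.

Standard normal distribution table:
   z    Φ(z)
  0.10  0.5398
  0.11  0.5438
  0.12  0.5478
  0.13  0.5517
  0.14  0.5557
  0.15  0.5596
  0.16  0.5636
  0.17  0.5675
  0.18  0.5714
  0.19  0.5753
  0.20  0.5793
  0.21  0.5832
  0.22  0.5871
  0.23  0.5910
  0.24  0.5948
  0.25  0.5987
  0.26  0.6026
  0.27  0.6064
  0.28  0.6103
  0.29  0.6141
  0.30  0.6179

σ√T = 0.37 × 0.5000 = 0.1850
ln(S/K) + (r + σ²/2)T = ln(112/111) + (0.06 + 0.37²/2)·0.25 = 0.0090 + 0.0321 = 0.0411
d₁ = 0.0411 / 0.1850 = 0.2221 ≈ 0.22
N(d₁) = N(0.22) = 0.5871
Δ_put = N(d₁) − 1 = 0.5871 − 1 = -0.4129

-0.4129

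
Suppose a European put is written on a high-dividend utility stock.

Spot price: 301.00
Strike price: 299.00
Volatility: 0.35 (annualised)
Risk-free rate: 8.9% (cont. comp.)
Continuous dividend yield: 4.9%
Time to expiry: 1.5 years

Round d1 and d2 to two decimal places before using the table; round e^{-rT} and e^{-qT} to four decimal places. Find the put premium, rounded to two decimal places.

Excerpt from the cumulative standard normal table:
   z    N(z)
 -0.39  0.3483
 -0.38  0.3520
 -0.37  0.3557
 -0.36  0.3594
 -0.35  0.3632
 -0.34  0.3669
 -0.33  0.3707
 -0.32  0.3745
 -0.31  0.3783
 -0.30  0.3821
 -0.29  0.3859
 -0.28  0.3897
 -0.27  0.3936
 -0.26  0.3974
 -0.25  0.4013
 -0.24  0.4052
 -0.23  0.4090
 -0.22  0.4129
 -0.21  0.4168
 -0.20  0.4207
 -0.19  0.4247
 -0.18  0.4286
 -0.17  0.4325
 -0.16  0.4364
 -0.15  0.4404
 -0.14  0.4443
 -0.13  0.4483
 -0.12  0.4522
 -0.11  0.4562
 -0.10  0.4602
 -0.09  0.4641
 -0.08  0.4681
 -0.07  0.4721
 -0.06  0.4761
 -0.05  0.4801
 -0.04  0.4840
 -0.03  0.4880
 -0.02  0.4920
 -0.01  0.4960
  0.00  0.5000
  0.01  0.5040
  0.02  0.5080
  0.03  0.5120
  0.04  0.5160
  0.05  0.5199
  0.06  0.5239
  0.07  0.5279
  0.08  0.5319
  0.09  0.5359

37.59

σ√T = 0.35·√1.5 = 0.4287
d₁ = [ln(301/299) + (0.089 − 0.049 + 0.35²/2)·1.5] / 0.4287 = [0.0067 + 0.1519] / 0.4287 = 0.3699 ≈ 0.37
d₂ = d₁ − σ√T = 0.3699 − 0.4287 = -0.0588 ≈ -0.06
e^(−qT) = e^(−0.049·1.5) = 0.9291;  e^(−rT) = e^(−0.089·1.5) = 0.8750
N(−d₂) = N(0.06) = 0.5239;  N(−d₁) = N(-0.37) = 0.3557
P = 299·0.8750·0.5239 − 301·0.9291·0.3557 = 137.0653 − 99.4747 = 37.5906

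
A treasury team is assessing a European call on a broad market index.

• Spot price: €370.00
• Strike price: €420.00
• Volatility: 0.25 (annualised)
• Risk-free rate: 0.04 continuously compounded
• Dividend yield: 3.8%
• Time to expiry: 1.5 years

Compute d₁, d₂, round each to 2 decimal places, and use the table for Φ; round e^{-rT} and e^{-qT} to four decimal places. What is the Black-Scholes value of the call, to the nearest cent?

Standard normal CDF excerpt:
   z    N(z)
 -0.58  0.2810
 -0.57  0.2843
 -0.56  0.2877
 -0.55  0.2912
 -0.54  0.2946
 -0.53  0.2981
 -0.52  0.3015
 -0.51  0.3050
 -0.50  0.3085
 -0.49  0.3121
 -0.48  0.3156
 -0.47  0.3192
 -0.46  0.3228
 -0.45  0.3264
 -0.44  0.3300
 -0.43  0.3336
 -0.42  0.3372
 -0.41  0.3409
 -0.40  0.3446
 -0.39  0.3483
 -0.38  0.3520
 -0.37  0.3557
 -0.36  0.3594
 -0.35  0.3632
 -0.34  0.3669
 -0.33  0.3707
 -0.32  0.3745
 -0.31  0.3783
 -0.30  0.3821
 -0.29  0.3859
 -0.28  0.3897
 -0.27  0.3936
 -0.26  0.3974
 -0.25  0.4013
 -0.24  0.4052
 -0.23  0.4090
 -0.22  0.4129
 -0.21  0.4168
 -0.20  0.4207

T = 1.5;  σ√T = 0.3062
d₁ = [ln(370/420) + (0.04 − 0.038 + 0.25²/2)·1.5] / 0.3062 = [-0.1268 + 0.0499] / 0.3062 = -0.2511 ⇒ -0.25
d₂ = d₁ − σ√T = -0.2511 − 0.3062 = -0.5573 ⇒ -0.56
exp(−qT) = exp(−0.038·1.5) = 0.9446;  exp(−rT) = exp(−0.04·1.5) = 0.9418
N(d₁) = N(-0.25) = 0.4013;  N(d₂) = N(-0.56) = 0.2877
C = 370·0.9446·0.4013 − 420·0.9418·0.2877 = 140.2552 − 113.8015 = 26.4537

€26.45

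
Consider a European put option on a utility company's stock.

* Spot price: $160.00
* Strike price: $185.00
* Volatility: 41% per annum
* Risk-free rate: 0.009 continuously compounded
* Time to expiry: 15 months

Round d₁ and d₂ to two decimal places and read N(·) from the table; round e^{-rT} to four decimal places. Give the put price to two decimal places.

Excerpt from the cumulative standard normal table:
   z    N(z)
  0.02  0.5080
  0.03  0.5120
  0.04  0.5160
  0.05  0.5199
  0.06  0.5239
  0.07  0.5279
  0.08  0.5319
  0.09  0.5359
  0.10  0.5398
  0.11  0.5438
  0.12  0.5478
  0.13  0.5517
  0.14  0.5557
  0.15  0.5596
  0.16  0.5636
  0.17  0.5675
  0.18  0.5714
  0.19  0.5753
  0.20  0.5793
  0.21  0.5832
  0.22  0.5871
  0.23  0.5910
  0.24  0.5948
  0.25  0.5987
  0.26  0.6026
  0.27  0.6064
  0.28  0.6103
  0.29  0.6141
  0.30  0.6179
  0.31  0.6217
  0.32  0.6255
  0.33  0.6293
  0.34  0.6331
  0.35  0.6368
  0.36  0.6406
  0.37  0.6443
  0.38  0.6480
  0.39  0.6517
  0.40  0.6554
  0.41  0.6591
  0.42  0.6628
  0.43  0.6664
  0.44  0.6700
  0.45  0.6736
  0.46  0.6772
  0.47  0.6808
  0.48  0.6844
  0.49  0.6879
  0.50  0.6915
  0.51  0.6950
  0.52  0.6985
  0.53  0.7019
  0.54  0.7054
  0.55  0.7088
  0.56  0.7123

σ√T = 0.41·√1.25 = 0.4584
d₁ = [ln(160/185) + (0.009 + 0.41²/2)·1.25] / 0.4584 = [-0.1452 + 0.1163] / 0.4584 = -0.0630 ⇒ -0.06
d₂ = d₁ − σ√T = -0.0630 − 0.4584 = -0.5214 ⇒ -0.52
e^(−rT) = e^(−0.009·1.25) = 0.9888
P = 185·0.9888·N(0.52) − 160·N(0.06) = 185·0.9888·0.6985 − 160·0.5239 = 127.7752 − 83.8240 = 43.9512

$43.95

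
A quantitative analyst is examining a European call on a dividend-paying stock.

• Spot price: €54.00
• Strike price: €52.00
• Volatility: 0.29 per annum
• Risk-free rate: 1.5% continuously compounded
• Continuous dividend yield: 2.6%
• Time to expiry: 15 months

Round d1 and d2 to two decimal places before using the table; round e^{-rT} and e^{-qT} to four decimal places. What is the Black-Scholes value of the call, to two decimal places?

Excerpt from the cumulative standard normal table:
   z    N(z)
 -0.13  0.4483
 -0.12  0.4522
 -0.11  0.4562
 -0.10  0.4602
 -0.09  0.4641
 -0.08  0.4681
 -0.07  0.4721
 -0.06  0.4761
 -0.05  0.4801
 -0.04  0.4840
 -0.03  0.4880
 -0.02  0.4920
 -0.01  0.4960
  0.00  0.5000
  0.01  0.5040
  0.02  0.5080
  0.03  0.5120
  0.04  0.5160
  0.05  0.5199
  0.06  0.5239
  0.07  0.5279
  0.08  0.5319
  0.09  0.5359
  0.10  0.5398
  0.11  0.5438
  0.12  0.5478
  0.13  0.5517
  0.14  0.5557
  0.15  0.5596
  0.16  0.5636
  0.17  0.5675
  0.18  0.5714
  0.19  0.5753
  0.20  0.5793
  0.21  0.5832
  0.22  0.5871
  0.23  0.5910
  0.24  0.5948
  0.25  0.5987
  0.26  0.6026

σ√T = 0.29·√1.25 = 0.3242
d₁ = [ln(54/52) + (0.015 − 0.026 + 0.29²/2)·1.25] / 0.3242 = [0.0377 + 0.0388] / 0.3242 = 0.2361 → 0.24
d₂ = d₁ − σ√T = 0.2361 − 0.3242 = -0.0881 → -0.09
exp(−qT) = exp(−0.026·1.25) = 0.9680;  exp(−rT) = exp(−0.015·1.25) = 0.9814
N(d₁) = N(0.24) = 0.5948;  N(d₂) = N(-0.09) = 0.4641
C = 54·0.9680·0.5948 − 52·0.9814·0.4641 = 31.0914 − 23.6843 = 7.4071

€7.41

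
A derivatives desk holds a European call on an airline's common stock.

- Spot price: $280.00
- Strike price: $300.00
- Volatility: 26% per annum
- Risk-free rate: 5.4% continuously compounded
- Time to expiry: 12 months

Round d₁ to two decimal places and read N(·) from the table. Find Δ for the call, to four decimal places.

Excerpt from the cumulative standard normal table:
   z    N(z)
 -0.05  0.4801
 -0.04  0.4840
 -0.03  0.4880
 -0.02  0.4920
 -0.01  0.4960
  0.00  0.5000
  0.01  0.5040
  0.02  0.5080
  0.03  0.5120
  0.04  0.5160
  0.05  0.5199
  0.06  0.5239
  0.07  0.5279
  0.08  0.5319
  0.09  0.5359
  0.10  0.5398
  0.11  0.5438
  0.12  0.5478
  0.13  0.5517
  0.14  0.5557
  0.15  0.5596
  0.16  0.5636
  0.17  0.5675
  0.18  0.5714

σ√T = 0.26·√1 = 0.2600
ln(S/K) + (r + σ²/2)T = ln(280/300) + (0.054 + 0.26²/2)·1 = -0.0690 + 0.0878 = 0.0188
d₁ = 0.0188 / 0.2600 = 0.0723 → 0.07
N(d₁) = N(0.07) = 0.5279
Δ_call = N(d₁) = 0.5279

0.5279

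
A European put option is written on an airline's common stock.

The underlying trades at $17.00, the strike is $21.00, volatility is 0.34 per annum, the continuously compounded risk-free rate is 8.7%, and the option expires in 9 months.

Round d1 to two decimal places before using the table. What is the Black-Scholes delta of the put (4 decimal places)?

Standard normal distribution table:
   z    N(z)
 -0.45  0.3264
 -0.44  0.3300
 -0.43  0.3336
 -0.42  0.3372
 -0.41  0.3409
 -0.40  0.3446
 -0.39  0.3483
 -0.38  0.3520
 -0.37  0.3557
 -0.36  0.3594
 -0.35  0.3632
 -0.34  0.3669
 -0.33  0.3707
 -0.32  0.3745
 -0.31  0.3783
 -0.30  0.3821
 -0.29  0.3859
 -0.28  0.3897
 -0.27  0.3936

σ√T = 0.34 × 0.8660 = 0.2944
d₁ = [ln(17/21) + (0.087 + 0.34²/2)·0.75] / 0.2944 = [-0.2113 + 0.1086] / 0.2944 = -0.3488 which rounds to -0.35
N(d₁) = N(-0.35) = 0.3632
Δ_put = N(d₁) − 1 = 0.3632 − 1 = -0.6368

-0.6368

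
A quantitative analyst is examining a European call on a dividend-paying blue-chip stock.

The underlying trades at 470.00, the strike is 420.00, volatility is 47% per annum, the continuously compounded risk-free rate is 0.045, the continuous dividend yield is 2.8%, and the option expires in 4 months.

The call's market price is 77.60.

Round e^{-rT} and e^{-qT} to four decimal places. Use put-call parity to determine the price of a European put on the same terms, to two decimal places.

25.71

e^(−qT) = e^(−0.028·0.3333) = 0.9907;  e^(−rT) = e^(−0.045·0.3333) = 0.9851
Put-call parity: C − P = S·e^(−qT) − K·e^(−rT) = 470·0.9907 − 420·0.9851 = 465.6290 − 413.7420 = 51.8870
P = C − (C − P) = 77.60 − (51.8870) = 25.7130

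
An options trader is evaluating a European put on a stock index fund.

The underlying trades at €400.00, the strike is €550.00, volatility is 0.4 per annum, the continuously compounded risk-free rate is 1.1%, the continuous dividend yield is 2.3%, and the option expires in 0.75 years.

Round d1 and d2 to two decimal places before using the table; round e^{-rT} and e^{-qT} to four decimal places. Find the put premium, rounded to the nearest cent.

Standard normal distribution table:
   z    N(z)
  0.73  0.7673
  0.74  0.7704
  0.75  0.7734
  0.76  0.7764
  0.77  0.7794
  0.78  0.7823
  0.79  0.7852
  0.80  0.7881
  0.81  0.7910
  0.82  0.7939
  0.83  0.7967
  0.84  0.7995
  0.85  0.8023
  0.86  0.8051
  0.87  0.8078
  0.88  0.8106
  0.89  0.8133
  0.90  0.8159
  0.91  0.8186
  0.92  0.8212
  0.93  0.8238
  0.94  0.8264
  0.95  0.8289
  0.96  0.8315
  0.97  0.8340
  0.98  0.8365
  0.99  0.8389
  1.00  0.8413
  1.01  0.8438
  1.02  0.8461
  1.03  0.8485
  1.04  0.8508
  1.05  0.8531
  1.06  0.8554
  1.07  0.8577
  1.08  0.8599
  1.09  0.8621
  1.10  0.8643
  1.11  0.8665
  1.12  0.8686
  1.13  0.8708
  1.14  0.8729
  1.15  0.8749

€167.38

σ√T = 0.4·√0.75 = 0.3464
d₁ = [ln(400/550) + (0.011 − 0.023 + 0.4²/2)·0.75] / 0.3464 = [-0.3185 + 0.0510] / 0.3464 = -0.7721 ≈ -0.77
d₂ = d₁ − σ√T = -0.7721 − 0.3464 = -1.1185 ≈ -1.12
e^(−qT) = e^(−0.023·0.75) = 0.9829;  e^(−rT) = e^(−0.011·0.75) = 0.9918
N(−d₂) = N(1.12) = 0.8686;  N(−d₁) = N(0.77) = 0.7794
P = 550·0.9918·0.8686 − 400·0.9829·0.7794 = 473.8126 − 306.4289 = 167.3837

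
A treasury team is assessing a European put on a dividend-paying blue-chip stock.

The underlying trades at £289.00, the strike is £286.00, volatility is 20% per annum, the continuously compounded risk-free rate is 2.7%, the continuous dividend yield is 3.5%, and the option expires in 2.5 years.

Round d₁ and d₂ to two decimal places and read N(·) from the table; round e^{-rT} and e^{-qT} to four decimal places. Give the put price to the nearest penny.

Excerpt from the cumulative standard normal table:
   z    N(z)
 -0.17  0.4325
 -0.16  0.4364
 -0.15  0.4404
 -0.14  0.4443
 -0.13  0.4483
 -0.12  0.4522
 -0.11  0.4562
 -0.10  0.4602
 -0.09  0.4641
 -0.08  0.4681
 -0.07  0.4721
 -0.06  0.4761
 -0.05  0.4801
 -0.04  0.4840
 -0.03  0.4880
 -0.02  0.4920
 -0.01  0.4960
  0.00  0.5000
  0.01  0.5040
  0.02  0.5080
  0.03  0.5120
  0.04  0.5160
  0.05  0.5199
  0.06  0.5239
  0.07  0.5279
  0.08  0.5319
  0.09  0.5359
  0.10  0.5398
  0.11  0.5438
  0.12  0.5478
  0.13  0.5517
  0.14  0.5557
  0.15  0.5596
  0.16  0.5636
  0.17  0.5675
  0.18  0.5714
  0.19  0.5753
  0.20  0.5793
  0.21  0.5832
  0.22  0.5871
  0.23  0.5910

σ√T = 0.2·√2.5 = 0.3162
d₁ = [ln(289/286) + (0.027 − 0.035 + ½·0.2²)·2.5] / (σ√T) = (0.0104 + 0.0300) / 0.3162 = 0.1279 → 0.13
d₂ = 0.1279 − 0.3162 = -0.1884 → -0.19
e^(−qT) = e^(−0.035·2.5) = 0.9162;  e^(−rT) = e^(−0.027·2.5) = 0.9347
N(−d₂) = N(0.19) = 0.5753;  N(−d₁) = N(-0.13) = 0.4483
P = 286·0.9347·0.5753 − 289·0.9162·0.4483 = 153.7916 − 118.7017 = 35.0899

£35.09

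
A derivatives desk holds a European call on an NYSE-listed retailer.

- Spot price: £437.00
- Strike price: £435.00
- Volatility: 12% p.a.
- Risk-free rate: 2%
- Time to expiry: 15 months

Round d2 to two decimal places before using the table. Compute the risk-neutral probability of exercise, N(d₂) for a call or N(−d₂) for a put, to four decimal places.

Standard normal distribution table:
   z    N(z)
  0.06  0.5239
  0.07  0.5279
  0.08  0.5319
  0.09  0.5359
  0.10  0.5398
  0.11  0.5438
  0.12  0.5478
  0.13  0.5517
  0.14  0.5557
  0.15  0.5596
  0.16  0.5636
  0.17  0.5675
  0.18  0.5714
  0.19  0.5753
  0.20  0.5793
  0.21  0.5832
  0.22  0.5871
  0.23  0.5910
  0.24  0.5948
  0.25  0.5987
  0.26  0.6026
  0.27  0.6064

σ√T = 0.12 × 1.1180 = 0.1342
d₁ = [ln(437/435) + (0.02 + 0.12²/2)·1.25] / 0.1342 = [0.0046 + 0.0340] / 0.1342 = 0.2876 ⇒ 0.29
d₂ = d₁ − σ√T = 0.2876 − 0.1342 = 0.1534 ⇒ 0.15
Pr(exercise) under Q = N(d₂) = 0.5596

0.5596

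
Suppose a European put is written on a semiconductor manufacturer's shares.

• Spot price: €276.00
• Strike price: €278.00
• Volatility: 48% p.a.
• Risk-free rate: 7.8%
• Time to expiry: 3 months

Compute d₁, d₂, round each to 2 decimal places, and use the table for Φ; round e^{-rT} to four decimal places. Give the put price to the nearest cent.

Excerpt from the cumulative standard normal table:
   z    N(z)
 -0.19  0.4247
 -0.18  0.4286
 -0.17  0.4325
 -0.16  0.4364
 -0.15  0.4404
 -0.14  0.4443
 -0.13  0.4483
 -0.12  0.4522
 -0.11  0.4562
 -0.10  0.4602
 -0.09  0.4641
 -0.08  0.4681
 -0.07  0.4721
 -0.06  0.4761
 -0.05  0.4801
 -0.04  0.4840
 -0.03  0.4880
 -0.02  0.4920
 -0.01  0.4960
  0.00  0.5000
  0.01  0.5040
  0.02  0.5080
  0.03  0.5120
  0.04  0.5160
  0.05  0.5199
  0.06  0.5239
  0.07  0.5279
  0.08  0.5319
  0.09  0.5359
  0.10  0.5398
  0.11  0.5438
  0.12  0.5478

σ√T = 0.48 × 0.5000 = 0.2400
d₁ = [ln(276/278) + (0.078 + ½·0.48²)·0.25] / (σ√T) = (-0.0072 + 0.0483) / 0.2400 = 0.1712 → 0.17
d₂ = 0.1712 − 0.2400 = -0.0688 → -0.07
exp(−rT) = exp(−0.078·0.25) = 0.9807
N(−d₂) = N(0.07) = 0.5279;  N(−d₁) = N(-0.17) = 0.4325
P = 278·0.9807·0.5279 − 276·0.4325 = 143.9238 − 119.3700 = 24.5538

€24.55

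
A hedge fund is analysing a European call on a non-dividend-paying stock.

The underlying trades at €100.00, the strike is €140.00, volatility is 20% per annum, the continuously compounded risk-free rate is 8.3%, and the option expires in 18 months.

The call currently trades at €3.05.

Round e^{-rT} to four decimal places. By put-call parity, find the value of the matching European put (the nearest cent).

€26.66

e^(−rT) = e^(−0.083·1.5) = 0.8829
Put-call parity: C − P = S − K·e^(−rT) = 100 − 140·0.8829 = 100 − 123.6060 = -23.6060
P = C − (C − P) = 3.05 − (-23.6060) = 26.6560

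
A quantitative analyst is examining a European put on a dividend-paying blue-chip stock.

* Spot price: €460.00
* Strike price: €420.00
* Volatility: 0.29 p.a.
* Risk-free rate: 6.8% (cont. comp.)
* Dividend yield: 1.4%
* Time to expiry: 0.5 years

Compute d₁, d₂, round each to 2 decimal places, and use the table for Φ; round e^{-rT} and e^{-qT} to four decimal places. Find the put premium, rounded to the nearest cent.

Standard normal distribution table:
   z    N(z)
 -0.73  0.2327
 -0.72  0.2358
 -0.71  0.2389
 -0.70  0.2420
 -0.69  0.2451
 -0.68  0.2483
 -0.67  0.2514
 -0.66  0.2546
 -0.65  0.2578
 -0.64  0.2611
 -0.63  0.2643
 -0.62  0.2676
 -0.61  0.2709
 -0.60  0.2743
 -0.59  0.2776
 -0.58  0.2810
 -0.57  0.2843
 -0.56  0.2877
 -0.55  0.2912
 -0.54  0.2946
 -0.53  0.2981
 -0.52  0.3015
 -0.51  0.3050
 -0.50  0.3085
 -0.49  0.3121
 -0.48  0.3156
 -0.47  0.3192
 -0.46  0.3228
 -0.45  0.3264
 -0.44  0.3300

T = 0.5;  σ√T = 0.2051
ln(S/K) + (r − q + σ²/2)T = ln(460/420) + (0.068 − 0.014 + 0.29²/2)·0.5 = 0.0910 + 0.0480 = 0.1390
d₁ = 0.1390 / 0.2051 = 0.6778 which rounds to 0.68
d₂ = d₁ − σ√T = 0.6778 − 0.2051 = 0.4728 which rounds to 0.47
e^(−qT) = e^(−0.014·0.5) = 0.9930;  e^(−rT) = e^(−0.068·0.5) = 0.9666
N(−d₂) = N(-0.47) = 0.3192;  N(−d₁) = N(-0.68) = 0.2483
P = 420·0.9666·0.3192 − 460·0.9930·0.2483 = 129.5863 − 113.4185 = 16.1678

€16.17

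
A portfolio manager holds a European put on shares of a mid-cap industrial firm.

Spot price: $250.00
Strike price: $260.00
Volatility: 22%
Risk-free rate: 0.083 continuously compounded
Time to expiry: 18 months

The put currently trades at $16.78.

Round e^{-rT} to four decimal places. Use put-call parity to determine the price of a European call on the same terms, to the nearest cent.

$37.23

exp(−rT) = exp(−0.083·1.5) = 0.8829
Put-call parity: C − P = S − K·e^(−rT) = 250 − 260·0.8829 = 250 − 229.5540 = 20.4460
C = P + (C − P) = 16.78 + (20.4460) = 37.2260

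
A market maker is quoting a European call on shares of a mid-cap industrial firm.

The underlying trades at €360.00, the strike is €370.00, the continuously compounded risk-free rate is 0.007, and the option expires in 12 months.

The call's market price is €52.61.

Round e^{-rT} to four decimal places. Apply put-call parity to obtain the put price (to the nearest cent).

€60.02

exp(−rT) = exp(−0.007·1) = 0.9930
Put-call parity: C − P = S − K·e^(−rT) = 360 − 370·0.9930 = 360 − 367.4100 = -7.4100
P = C − (C − P) = 52.61 − (-7.4100) = 60.0200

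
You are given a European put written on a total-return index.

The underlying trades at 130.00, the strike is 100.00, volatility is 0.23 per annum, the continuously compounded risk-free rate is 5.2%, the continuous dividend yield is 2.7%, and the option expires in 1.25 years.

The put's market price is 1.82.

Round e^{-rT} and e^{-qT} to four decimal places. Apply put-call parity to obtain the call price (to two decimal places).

e^(−qT) = e^(−0.027·1.25) = 0.9668;  e^(−rT) = e^(−0.052·1.25) = 0.9371
Put-call parity: C − P = S·e^(−qT) − K·e^(−rT) = 130·0.9668 − 100·0.9371 = 125.6840 − 93.7100 = 31.9740
C = P + (C − P) = 1.82 + (31.9740) = 33.7940

33.79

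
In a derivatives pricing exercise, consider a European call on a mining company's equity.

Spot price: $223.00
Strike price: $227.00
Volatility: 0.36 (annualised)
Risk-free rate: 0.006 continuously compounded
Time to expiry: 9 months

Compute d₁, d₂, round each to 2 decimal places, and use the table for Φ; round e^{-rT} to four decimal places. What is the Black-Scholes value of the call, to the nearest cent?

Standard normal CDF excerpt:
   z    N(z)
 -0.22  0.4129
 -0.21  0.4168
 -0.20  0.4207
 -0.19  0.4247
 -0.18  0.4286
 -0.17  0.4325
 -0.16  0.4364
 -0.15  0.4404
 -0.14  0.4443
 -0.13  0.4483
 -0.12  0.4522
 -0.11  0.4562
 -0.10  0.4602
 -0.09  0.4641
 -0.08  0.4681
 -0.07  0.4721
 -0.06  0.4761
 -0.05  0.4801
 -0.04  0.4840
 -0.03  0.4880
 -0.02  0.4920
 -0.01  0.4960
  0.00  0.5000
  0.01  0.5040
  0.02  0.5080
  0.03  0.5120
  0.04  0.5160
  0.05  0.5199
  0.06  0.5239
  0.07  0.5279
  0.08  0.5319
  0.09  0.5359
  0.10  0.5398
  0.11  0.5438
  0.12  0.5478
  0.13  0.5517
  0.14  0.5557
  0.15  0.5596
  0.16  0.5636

T = 0.75;  σ√T = 0.3118
d₁ = [ln(223/227) + (0.006 + 0.36²/2)·0.75] / 0.3118 = [-0.0178 + 0.0531] / 0.3118 = 0.1133 → 0.11
d₂ = d₁ − σ√T = 0.1133 − 0.3118 = -0.1985 → -0.20
exp(−rT) = exp(−0.006·0.75) = 0.9955
C = 223·N(0.11) − 227·0.9955·N(-0.20) = 223·0.5438 − 227·0.9955·0.4207 = 121.2674 − 95.0692 = 26.1982

$26.20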